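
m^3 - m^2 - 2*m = m*(m - 2)*(m + 1)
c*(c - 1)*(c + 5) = c^3 + 4*c^2 - 5*c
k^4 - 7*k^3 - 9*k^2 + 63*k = k*(k - 7)*(k - 3)*(k + 3)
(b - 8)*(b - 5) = b^2 - 13*b + 40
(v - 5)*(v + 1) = v^2 - 4*v - 5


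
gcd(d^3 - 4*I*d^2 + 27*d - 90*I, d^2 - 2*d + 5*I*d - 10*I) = d + 5*I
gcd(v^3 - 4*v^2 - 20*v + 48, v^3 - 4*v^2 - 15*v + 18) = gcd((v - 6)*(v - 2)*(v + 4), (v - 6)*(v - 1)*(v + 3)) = v - 6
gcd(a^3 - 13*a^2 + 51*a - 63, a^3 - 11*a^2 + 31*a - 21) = a^2 - 10*a + 21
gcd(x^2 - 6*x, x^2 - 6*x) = x^2 - 6*x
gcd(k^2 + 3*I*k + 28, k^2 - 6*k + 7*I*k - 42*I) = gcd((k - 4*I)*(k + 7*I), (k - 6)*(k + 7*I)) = k + 7*I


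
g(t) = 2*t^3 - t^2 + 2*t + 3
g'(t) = 6*t^2 - 2*t + 2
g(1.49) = 10.38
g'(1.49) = 12.34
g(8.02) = 986.42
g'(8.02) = 371.88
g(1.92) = 17.31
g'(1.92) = 20.28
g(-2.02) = -21.61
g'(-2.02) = 30.52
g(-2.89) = -59.41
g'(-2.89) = 57.89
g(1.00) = 6.00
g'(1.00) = 6.00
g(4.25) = 146.97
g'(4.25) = 101.88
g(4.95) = 230.97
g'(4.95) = 139.12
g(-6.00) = -477.00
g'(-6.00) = 230.00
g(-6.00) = -477.00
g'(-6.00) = 230.00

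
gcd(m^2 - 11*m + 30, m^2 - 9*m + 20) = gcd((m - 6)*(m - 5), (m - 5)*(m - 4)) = m - 5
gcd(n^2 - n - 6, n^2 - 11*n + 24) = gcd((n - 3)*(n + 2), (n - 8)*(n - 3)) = n - 3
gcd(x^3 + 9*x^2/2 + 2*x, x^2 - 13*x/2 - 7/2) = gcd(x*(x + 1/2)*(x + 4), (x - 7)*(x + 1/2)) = x + 1/2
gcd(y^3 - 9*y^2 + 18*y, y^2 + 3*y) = y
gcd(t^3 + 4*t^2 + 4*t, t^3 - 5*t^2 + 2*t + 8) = 1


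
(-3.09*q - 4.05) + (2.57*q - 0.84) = -0.52*q - 4.89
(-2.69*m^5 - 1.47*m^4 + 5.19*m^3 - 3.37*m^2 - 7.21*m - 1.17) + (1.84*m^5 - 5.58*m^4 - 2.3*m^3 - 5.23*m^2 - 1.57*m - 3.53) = -0.85*m^5 - 7.05*m^4 + 2.89*m^3 - 8.6*m^2 - 8.78*m - 4.7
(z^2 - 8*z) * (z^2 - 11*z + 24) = z^4 - 19*z^3 + 112*z^2 - 192*z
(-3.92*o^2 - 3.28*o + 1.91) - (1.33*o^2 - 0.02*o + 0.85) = -5.25*o^2 - 3.26*o + 1.06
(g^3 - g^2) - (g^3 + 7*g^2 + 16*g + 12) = -8*g^2 - 16*g - 12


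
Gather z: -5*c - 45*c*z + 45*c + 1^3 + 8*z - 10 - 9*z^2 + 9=40*c - 9*z^2 + z*(8 - 45*c)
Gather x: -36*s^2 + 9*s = -36*s^2 + 9*s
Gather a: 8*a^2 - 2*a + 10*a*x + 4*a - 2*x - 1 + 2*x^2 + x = 8*a^2 + a*(10*x + 2) + 2*x^2 - x - 1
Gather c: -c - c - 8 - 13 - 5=-2*c - 26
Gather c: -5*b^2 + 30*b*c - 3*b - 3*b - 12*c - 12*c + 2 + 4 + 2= -5*b^2 - 6*b + c*(30*b - 24) + 8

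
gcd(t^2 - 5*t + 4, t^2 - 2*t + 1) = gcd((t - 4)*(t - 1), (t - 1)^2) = t - 1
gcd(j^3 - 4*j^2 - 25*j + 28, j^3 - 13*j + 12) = j^2 + 3*j - 4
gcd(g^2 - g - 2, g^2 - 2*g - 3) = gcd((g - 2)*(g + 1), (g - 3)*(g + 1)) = g + 1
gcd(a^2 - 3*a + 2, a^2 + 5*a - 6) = a - 1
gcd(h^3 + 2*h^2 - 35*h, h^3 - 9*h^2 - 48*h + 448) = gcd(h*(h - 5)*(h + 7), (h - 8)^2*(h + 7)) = h + 7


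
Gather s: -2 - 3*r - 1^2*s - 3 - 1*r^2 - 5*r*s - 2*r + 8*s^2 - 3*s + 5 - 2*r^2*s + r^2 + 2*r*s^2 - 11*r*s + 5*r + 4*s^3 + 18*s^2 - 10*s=4*s^3 + s^2*(2*r + 26) + s*(-2*r^2 - 16*r - 14)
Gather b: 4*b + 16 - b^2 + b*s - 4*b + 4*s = -b^2 + b*s + 4*s + 16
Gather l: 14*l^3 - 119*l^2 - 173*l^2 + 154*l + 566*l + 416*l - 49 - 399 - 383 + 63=14*l^3 - 292*l^2 + 1136*l - 768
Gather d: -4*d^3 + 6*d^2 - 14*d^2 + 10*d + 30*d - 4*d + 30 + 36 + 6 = -4*d^3 - 8*d^2 + 36*d + 72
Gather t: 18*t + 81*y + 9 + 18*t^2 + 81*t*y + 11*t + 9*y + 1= 18*t^2 + t*(81*y + 29) + 90*y + 10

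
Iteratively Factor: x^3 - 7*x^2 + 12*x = (x - 4)*(x^2 - 3*x) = (x - 4)*(x - 3)*(x)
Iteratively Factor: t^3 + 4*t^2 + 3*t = (t + 1)*(t^2 + 3*t) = t*(t + 1)*(t + 3)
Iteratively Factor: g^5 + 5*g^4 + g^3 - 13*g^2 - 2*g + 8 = (g - 1)*(g^4 + 6*g^3 + 7*g^2 - 6*g - 8) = (g - 1)*(g + 2)*(g^3 + 4*g^2 - g - 4) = (g - 1)*(g + 1)*(g + 2)*(g^2 + 3*g - 4) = (g - 1)^2*(g + 1)*(g + 2)*(g + 4)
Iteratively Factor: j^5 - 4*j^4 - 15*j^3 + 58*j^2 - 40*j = (j - 2)*(j^4 - 2*j^3 - 19*j^2 + 20*j) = (j - 5)*(j - 2)*(j^3 + 3*j^2 - 4*j) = (j - 5)*(j - 2)*(j + 4)*(j^2 - j) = j*(j - 5)*(j - 2)*(j + 4)*(j - 1)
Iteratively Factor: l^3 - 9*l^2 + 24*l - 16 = (l - 1)*(l^2 - 8*l + 16) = (l - 4)*(l - 1)*(l - 4)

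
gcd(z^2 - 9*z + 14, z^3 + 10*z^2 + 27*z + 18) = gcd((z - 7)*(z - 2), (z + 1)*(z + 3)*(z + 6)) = 1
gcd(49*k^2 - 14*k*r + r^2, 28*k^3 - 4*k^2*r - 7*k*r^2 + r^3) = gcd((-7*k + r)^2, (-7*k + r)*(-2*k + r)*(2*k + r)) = -7*k + r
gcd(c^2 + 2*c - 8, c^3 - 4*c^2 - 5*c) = 1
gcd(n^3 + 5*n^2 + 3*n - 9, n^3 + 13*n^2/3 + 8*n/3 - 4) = n + 3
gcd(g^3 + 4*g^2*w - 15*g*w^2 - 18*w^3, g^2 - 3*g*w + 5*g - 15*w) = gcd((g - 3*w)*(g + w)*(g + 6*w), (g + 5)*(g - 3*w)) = -g + 3*w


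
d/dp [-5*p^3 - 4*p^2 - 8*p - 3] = -15*p^2 - 8*p - 8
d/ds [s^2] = 2*s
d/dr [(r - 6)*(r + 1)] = 2*r - 5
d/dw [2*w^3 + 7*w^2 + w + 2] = 6*w^2 + 14*w + 1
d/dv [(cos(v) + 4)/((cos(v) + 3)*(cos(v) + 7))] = (cos(v)^2 + 8*cos(v) + 19)*sin(v)/((cos(v) + 3)^2*(cos(v) + 7)^2)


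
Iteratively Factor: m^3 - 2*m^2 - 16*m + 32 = (m - 2)*(m^2 - 16) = (m - 4)*(m - 2)*(m + 4)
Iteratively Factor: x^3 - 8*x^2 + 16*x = (x)*(x^2 - 8*x + 16) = x*(x - 4)*(x - 4)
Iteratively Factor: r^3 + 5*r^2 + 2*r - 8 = (r - 1)*(r^2 + 6*r + 8) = (r - 1)*(r + 4)*(r + 2)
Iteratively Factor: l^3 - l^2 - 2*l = (l)*(l^2 - l - 2) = l*(l + 1)*(l - 2)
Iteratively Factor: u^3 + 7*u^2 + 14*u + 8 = (u + 4)*(u^2 + 3*u + 2) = (u + 1)*(u + 4)*(u + 2)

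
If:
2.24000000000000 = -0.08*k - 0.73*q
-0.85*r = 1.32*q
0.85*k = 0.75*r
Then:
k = 4.95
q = -3.61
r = 5.61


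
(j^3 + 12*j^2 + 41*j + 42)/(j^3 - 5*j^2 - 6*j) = (j^3 + 12*j^2 + 41*j + 42)/(j*(j^2 - 5*j - 6))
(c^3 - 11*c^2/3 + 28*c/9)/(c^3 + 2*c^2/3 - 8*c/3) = (c - 7/3)/(c + 2)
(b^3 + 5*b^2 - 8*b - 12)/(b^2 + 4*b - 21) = (b^3 + 5*b^2 - 8*b - 12)/(b^2 + 4*b - 21)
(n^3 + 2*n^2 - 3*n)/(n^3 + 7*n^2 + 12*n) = (n - 1)/(n + 4)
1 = 1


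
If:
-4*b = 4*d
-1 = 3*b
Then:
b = -1/3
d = 1/3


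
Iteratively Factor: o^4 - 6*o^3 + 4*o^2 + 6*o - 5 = (o - 1)*(o^3 - 5*o^2 - o + 5) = (o - 5)*(o - 1)*(o^2 - 1) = (o - 5)*(o - 1)^2*(o + 1)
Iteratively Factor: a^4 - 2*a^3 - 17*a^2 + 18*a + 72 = (a - 4)*(a^3 + 2*a^2 - 9*a - 18) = (a - 4)*(a + 3)*(a^2 - a - 6) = (a - 4)*(a - 3)*(a + 3)*(a + 2)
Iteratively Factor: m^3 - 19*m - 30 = (m - 5)*(m^2 + 5*m + 6) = (m - 5)*(m + 2)*(m + 3)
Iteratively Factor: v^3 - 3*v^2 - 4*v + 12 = (v - 2)*(v^2 - v - 6) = (v - 2)*(v + 2)*(v - 3)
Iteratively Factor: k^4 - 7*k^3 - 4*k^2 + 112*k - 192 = (k + 4)*(k^3 - 11*k^2 + 40*k - 48) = (k - 3)*(k + 4)*(k^2 - 8*k + 16) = (k - 4)*(k - 3)*(k + 4)*(k - 4)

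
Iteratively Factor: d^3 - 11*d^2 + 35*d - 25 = (d - 1)*(d^2 - 10*d + 25) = (d - 5)*(d - 1)*(d - 5)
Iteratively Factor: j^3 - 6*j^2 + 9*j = (j - 3)*(j^2 - 3*j) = j*(j - 3)*(j - 3)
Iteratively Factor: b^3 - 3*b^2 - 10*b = (b - 5)*(b^2 + 2*b) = (b - 5)*(b + 2)*(b)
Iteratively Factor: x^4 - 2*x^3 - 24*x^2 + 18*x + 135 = (x + 3)*(x^3 - 5*x^2 - 9*x + 45) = (x + 3)^2*(x^2 - 8*x + 15) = (x - 3)*(x + 3)^2*(x - 5)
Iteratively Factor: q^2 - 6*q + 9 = (q - 3)*(q - 3)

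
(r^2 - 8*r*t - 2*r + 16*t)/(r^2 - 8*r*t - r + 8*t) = (r - 2)/(r - 1)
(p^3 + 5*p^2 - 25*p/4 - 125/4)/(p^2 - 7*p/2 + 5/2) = (2*p^2 + 15*p + 25)/(2*(p - 1))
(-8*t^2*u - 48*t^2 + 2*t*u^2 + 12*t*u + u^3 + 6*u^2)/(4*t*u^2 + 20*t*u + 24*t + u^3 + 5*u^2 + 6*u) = (-2*t*u - 12*t + u^2 + 6*u)/(u^2 + 5*u + 6)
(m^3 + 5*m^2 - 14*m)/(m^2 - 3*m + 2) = m*(m + 7)/(m - 1)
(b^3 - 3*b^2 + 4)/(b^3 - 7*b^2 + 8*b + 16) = (b^2 - 4*b + 4)/(b^2 - 8*b + 16)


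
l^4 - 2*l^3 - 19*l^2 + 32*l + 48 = (l - 4)*(l - 3)*(l + 1)*(l + 4)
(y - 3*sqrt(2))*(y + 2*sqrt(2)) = y^2 - sqrt(2)*y - 12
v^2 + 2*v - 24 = (v - 4)*(v + 6)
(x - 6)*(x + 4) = x^2 - 2*x - 24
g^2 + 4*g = g*(g + 4)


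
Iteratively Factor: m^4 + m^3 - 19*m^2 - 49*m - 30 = (m + 1)*(m^3 - 19*m - 30) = (m - 5)*(m + 1)*(m^2 + 5*m + 6) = (m - 5)*(m + 1)*(m + 2)*(m + 3)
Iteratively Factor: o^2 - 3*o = (o)*(o - 3)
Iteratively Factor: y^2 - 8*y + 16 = (y - 4)*(y - 4)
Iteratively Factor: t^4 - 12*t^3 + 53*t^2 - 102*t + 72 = (t - 4)*(t^3 - 8*t^2 + 21*t - 18) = (t - 4)*(t - 3)*(t^2 - 5*t + 6) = (t - 4)*(t - 3)*(t - 2)*(t - 3)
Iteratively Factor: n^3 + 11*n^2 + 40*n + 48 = (n + 4)*(n^2 + 7*n + 12) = (n + 3)*(n + 4)*(n + 4)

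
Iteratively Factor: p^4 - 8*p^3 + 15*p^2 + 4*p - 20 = (p - 2)*(p^3 - 6*p^2 + 3*p + 10) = (p - 2)*(p + 1)*(p^2 - 7*p + 10) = (p - 2)^2*(p + 1)*(p - 5)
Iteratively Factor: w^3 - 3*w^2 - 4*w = (w - 4)*(w^2 + w) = (w - 4)*(w + 1)*(w)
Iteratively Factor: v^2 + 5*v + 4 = (v + 1)*(v + 4)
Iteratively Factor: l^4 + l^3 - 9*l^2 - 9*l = (l - 3)*(l^3 + 4*l^2 + 3*l) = (l - 3)*(l + 3)*(l^2 + l) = l*(l - 3)*(l + 3)*(l + 1)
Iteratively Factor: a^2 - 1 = (a - 1)*(a + 1)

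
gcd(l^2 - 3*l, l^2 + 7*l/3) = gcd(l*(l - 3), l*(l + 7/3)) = l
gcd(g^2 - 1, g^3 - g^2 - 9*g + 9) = g - 1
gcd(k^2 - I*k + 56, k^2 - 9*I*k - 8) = k - 8*I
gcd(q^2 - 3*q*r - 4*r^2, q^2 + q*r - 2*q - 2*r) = q + r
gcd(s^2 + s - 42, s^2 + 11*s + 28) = s + 7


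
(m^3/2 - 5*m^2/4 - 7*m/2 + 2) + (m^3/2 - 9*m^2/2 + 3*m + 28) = m^3 - 23*m^2/4 - m/2 + 30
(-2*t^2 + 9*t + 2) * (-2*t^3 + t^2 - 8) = 4*t^5 - 20*t^4 + 5*t^3 + 18*t^2 - 72*t - 16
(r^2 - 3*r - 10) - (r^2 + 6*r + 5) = -9*r - 15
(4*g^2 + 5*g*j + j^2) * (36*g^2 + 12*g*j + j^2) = 144*g^4 + 228*g^3*j + 100*g^2*j^2 + 17*g*j^3 + j^4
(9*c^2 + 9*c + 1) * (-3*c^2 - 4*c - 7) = -27*c^4 - 63*c^3 - 102*c^2 - 67*c - 7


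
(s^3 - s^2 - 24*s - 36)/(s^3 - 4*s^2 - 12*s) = (s + 3)/s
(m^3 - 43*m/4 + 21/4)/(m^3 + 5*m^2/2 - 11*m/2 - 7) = (m^2 - 7*m/2 + 3/2)/(m^2 - m - 2)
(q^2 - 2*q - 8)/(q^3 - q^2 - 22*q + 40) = (q + 2)/(q^2 + 3*q - 10)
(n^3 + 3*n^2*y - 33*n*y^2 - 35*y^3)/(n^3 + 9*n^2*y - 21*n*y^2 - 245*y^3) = (n + y)/(n + 7*y)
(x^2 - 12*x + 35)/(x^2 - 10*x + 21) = (x - 5)/(x - 3)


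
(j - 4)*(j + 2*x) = j^2 + 2*j*x - 4*j - 8*x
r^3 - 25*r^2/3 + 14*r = r*(r - 6)*(r - 7/3)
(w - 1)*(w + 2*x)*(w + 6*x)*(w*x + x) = w^4*x + 8*w^3*x^2 + 12*w^2*x^3 - w^2*x - 8*w*x^2 - 12*x^3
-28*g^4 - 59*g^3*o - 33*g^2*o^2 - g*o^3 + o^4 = (-7*g + o)*(g + o)^2*(4*g + o)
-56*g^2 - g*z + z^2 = (-8*g + z)*(7*g + z)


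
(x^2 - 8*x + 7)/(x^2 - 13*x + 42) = (x - 1)/(x - 6)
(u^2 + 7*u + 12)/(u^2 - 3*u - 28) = (u + 3)/(u - 7)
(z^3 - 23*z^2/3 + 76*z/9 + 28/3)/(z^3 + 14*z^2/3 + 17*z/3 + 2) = (z^2 - 25*z/3 + 14)/(z^2 + 4*z + 3)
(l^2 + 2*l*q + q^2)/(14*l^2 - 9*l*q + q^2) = (l^2 + 2*l*q + q^2)/(14*l^2 - 9*l*q + q^2)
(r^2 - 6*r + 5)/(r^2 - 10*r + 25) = (r - 1)/(r - 5)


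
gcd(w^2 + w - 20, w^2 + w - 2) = 1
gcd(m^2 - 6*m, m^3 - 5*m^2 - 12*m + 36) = m - 6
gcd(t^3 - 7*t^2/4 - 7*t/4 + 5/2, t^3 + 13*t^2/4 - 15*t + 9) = t - 2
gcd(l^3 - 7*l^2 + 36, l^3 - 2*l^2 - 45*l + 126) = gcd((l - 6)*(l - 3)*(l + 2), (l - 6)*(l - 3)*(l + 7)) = l^2 - 9*l + 18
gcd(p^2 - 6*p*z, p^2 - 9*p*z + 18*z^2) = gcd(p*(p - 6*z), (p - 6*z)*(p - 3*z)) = -p + 6*z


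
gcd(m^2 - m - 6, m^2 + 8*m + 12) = m + 2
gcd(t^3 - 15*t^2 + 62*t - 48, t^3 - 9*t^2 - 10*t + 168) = t - 6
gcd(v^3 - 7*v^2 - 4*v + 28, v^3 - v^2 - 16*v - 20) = v + 2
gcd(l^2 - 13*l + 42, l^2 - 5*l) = 1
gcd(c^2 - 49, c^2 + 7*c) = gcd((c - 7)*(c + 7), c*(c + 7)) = c + 7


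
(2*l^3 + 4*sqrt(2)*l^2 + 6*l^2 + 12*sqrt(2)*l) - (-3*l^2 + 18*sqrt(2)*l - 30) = 2*l^3 + 4*sqrt(2)*l^2 + 9*l^2 - 6*sqrt(2)*l + 30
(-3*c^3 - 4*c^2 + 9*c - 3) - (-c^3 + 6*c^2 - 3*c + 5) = -2*c^3 - 10*c^2 + 12*c - 8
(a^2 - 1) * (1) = a^2 - 1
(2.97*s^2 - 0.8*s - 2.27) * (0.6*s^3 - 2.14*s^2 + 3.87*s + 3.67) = 1.782*s^5 - 6.8358*s^4 + 11.8439*s^3 + 12.6617*s^2 - 11.7209*s - 8.3309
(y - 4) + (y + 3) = 2*y - 1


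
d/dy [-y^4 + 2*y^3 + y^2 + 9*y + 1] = -4*y^3 + 6*y^2 + 2*y + 9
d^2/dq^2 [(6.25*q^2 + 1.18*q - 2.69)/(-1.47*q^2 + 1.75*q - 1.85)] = (1.4210854715202e-14*q^4 - 37.255974*q^3 + 136.858176*q^2 - 22.26609*q - 48.57641)/(3.176523*q^6 - 11.344725*q^5 + 25.49862*q^4 - 33.914125*q^3 + 32.0901*q^2 - 17.968125*q + 6.331625)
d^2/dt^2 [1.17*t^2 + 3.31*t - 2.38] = 2.34000000000000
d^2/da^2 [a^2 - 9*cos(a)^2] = 20 - 36*sin(a)^2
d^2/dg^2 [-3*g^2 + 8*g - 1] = -6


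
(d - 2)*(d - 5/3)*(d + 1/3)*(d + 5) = d^4 + 5*d^3/3 - 131*d^2/9 + 35*d/3 + 50/9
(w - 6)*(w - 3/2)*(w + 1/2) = w^3 - 7*w^2 + 21*w/4 + 9/2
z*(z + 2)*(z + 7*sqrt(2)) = z^3 + 2*z^2 + 7*sqrt(2)*z^2 + 14*sqrt(2)*z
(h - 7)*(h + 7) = h^2 - 49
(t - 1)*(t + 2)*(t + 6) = t^3 + 7*t^2 + 4*t - 12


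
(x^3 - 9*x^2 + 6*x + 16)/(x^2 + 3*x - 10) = (x^2 - 7*x - 8)/(x + 5)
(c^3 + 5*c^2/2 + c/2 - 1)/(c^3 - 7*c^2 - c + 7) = (c^2 + 3*c/2 - 1)/(c^2 - 8*c + 7)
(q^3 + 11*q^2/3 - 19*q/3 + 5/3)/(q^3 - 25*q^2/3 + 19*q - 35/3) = (3*q^2 + 14*q - 5)/(3*q^2 - 22*q + 35)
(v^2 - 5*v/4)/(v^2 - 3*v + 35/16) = 4*v/(4*v - 7)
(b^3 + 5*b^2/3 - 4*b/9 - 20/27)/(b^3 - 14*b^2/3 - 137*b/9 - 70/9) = (b - 2/3)/(b - 7)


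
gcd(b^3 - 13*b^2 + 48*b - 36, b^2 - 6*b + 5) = b - 1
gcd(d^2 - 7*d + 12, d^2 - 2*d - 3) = d - 3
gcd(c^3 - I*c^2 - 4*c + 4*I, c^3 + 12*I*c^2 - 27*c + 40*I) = c - I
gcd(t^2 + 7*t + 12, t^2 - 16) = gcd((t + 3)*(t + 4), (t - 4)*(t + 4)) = t + 4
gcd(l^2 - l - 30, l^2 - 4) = 1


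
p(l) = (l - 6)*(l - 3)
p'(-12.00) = -33.00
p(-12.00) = 270.00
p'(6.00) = 3.00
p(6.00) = 0.00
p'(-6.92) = -22.84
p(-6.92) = 128.17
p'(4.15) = -0.70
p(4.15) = -2.13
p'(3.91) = -1.18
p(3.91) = -1.90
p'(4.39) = -0.22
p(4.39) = -2.24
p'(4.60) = 0.20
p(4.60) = -2.24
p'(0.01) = -8.98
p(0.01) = 17.91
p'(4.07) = -0.86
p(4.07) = -2.07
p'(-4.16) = -17.32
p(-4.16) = 72.75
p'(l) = 2*l - 9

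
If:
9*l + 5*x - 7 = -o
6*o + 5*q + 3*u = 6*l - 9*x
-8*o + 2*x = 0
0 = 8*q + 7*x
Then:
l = 7/9 - 7*x/12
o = x/4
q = -7*x/8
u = 14/9 - 77*x/24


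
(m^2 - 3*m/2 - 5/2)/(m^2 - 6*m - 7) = (m - 5/2)/(m - 7)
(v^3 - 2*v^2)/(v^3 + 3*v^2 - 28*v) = v*(v - 2)/(v^2 + 3*v - 28)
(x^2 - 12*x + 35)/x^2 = 1 - 12/x + 35/x^2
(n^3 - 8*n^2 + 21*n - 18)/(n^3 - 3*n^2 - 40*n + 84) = (n^2 - 6*n + 9)/(n^2 - n - 42)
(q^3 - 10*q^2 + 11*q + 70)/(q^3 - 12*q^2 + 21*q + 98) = (q - 5)/(q - 7)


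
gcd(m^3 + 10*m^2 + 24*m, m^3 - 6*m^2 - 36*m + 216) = m + 6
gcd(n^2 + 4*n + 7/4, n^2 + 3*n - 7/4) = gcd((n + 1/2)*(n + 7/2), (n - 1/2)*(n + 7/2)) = n + 7/2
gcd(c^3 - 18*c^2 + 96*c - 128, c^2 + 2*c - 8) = c - 2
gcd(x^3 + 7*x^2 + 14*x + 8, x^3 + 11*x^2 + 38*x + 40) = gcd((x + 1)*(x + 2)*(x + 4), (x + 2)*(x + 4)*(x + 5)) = x^2 + 6*x + 8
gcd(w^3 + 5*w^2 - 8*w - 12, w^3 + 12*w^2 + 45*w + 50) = 1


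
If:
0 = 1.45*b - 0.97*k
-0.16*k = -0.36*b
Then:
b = 0.00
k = 0.00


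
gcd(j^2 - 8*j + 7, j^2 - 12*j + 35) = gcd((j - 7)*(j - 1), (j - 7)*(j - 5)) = j - 7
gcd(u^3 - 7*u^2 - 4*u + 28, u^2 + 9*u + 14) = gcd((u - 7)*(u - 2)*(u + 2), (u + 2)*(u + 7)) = u + 2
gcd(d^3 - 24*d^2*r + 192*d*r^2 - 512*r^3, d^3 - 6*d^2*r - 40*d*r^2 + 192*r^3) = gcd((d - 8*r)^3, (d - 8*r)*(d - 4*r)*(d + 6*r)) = -d + 8*r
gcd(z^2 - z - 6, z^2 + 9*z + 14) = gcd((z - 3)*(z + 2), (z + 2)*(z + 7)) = z + 2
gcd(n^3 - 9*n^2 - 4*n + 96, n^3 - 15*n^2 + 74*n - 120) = n - 4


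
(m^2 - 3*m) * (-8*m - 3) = -8*m^3 + 21*m^2 + 9*m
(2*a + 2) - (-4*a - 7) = 6*a + 9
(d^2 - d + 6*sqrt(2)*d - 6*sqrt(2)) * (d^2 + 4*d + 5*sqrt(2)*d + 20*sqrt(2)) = d^4 + 3*d^3 + 11*sqrt(2)*d^3 + 33*sqrt(2)*d^2 + 56*d^2 - 44*sqrt(2)*d + 180*d - 240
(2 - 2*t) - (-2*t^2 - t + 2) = 2*t^2 - t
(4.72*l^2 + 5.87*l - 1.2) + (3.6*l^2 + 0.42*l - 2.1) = 8.32*l^2 + 6.29*l - 3.3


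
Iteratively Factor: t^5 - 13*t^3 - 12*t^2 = (t + 3)*(t^4 - 3*t^3 - 4*t^2) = t*(t + 3)*(t^3 - 3*t^2 - 4*t) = t*(t - 4)*(t + 3)*(t^2 + t) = t*(t - 4)*(t + 1)*(t + 3)*(t)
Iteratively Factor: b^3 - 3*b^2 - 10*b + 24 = (b - 2)*(b^2 - b - 12) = (b - 2)*(b + 3)*(b - 4)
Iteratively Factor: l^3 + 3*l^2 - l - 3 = (l + 3)*(l^2 - 1) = (l - 1)*(l + 3)*(l + 1)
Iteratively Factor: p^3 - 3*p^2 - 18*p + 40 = (p - 5)*(p^2 + 2*p - 8) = (p - 5)*(p - 2)*(p + 4)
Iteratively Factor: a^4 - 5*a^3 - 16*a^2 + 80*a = (a - 4)*(a^3 - a^2 - 20*a) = a*(a - 4)*(a^2 - a - 20) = a*(a - 5)*(a - 4)*(a + 4)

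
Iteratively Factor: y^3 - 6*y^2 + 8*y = (y)*(y^2 - 6*y + 8) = y*(y - 4)*(y - 2)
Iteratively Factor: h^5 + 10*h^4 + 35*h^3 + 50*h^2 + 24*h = (h + 4)*(h^4 + 6*h^3 + 11*h^2 + 6*h) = (h + 1)*(h + 4)*(h^3 + 5*h^2 + 6*h) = (h + 1)*(h + 3)*(h + 4)*(h^2 + 2*h) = (h + 1)*(h + 2)*(h + 3)*(h + 4)*(h)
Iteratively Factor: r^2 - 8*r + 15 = (r - 3)*(r - 5)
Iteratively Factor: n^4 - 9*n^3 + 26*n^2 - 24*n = (n)*(n^3 - 9*n^2 + 26*n - 24) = n*(n - 2)*(n^2 - 7*n + 12) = n*(n - 4)*(n - 2)*(n - 3)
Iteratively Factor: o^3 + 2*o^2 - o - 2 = (o + 1)*(o^2 + o - 2) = (o - 1)*(o + 1)*(o + 2)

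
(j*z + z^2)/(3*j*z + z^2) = (j + z)/(3*j + z)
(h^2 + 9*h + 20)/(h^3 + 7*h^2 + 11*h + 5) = (h + 4)/(h^2 + 2*h + 1)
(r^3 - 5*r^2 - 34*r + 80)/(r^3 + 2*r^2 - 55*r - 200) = (r - 2)/(r + 5)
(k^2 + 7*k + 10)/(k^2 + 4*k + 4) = (k + 5)/(k + 2)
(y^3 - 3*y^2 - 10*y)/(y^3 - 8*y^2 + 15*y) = (y + 2)/(y - 3)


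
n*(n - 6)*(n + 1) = n^3 - 5*n^2 - 6*n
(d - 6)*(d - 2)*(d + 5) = d^3 - 3*d^2 - 28*d + 60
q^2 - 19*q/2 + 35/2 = (q - 7)*(q - 5/2)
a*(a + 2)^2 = a^3 + 4*a^2 + 4*a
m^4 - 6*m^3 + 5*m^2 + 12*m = m*(m - 4)*(m - 3)*(m + 1)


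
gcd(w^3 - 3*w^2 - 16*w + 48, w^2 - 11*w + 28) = w - 4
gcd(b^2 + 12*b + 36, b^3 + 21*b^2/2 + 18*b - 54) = b^2 + 12*b + 36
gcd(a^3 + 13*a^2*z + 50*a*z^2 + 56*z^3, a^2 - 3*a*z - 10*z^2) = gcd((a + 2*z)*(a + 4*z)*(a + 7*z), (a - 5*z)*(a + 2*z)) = a + 2*z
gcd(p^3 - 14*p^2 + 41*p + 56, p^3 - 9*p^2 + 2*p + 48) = p - 8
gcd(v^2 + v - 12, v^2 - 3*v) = v - 3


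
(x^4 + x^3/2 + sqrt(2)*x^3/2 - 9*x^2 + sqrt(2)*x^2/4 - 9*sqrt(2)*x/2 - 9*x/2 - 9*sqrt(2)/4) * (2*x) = 2*x^5 + x^4 + sqrt(2)*x^4 - 18*x^3 + sqrt(2)*x^3/2 - 9*sqrt(2)*x^2 - 9*x^2 - 9*sqrt(2)*x/2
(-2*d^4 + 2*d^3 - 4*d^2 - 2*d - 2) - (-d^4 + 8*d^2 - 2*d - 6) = -d^4 + 2*d^3 - 12*d^2 + 4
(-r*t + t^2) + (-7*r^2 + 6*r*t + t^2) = -7*r^2 + 5*r*t + 2*t^2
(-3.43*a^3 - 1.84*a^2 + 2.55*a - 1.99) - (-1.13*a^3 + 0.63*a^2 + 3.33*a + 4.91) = -2.3*a^3 - 2.47*a^2 - 0.78*a - 6.9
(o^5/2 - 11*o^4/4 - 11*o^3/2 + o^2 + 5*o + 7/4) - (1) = o^5/2 - 11*o^4/4 - 11*o^3/2 + o^2 + 5*o + 3/4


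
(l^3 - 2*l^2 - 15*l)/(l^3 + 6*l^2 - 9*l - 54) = l*(l - 5)/(l^2 + 3*l - 18)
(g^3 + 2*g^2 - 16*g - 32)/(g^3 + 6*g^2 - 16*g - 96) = (g + 2)/(g + 6)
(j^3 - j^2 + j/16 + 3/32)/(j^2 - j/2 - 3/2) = (-32*j^3 + 32*j^2 - 2*j - 3)/(16*(-2*j^2 + j + 3))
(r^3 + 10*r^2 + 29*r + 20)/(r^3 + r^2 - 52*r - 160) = (r + 1)/(r - 8)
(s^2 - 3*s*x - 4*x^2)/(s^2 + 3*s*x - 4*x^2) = (s^2 - 3*s*x - 4*x^2)/(s^2 + 3*s*x - 4*x^2)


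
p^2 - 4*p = p*(p - 4)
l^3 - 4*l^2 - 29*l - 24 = (l - 8)*(l + 1)*(l + 3)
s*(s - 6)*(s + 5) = s^3 - s^2 - 30*s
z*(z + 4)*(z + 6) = z^3 + 10*z^2 + 24*z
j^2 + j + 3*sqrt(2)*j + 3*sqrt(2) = (j + 1)*(j + 3*sqrt(2))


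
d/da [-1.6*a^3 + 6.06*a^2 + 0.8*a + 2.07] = -4.8*a^2 + 12.12*a + 0.8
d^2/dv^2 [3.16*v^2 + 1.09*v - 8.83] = 6.32000000000000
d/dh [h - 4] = 1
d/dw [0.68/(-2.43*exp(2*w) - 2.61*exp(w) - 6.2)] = (3.3048*exp(w) + 1.7748)*exp(w)/(2.43*exp(2*w) + 2.61*exp(w) + 6.2)^2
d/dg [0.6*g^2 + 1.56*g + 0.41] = 1.2*g + 1.56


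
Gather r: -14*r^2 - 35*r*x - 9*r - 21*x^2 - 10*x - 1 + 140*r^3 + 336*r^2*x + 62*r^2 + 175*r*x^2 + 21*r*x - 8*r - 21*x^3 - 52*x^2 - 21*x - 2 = 140*r^3 + r^2*(336*x + 48) + r*(175*x^2 - 14*x - 17) - 21*x^3 - 73*x^2 - 31*x - 3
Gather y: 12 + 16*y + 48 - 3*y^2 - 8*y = -3*y^2 + 8*y + 60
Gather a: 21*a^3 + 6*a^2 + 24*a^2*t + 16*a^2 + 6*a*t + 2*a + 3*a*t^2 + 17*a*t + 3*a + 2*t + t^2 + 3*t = 21*a^3 + a^2*(24*t + 22) + a*(3*t^2 + 23*t + 5) + t^2 + 5*t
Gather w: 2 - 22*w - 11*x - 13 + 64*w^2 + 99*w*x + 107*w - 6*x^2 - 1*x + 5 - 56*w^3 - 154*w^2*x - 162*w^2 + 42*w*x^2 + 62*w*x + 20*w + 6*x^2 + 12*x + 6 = -56*w^3 + w^2*(-154*x - 98) + w*(42*x^2 + 161*x + 105)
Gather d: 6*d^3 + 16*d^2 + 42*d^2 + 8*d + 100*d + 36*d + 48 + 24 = 6*d^3 + 58*d^2 + 144*d + 72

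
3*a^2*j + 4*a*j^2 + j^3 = j*(a + j)*(3*a + j)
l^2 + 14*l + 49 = (l + 7)^2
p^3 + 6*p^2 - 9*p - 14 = (p - 2)*(p + 1)*(p + 7)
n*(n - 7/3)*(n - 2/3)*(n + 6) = n^4 + 3*n^3 - 148*n^2/9 + 28*n/3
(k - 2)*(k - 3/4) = k^2 - 11*k/4 + 3/2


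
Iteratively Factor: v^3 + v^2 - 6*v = (v - 2)*(v^2 + 3*v) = v*(v - 2)*(v + 3)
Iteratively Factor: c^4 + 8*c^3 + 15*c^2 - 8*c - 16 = (c + 1)*(c^3 + 7*c^2 + 8*c - 16) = (c + 1)*(c + 4)*(c^2 + 3*c - 4) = (c - 1)*(c + 1)*(c + 4)*(c + 4)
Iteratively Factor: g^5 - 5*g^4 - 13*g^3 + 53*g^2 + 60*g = (g - 4)*(g^4 - g^3 - 17*g^2 - 15*g) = (g - 5)*(g - 4)*(g^3 + 4*g^2 + 3*g) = (g - 5)*(g - 4)*(g + 3)*(g^2 + g) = g*(g - 5)*(g - 4)*(g + 3)*(g + 1)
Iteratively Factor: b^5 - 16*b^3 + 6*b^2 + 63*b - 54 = (b + 3)*(b^4 - 3*b^3 - 7*b^2 + 27*b - 18) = (b - 2)*(b + 3)*(b^3 - b^2 - 9*b + 9) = (b - 3)*(b - 2)*(b + 3)*(b^2 + 2*b - 3) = (b - 3)*(b - 2)*(b + 3)^2*(b - 1)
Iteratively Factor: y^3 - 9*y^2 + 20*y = (y - 5)*(y^2 - 4*y) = y*(y - 5)*(y - 4)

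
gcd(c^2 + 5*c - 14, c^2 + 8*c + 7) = c + 7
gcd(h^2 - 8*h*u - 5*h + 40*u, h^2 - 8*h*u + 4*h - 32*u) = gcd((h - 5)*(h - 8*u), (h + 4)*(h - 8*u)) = -h + 8*u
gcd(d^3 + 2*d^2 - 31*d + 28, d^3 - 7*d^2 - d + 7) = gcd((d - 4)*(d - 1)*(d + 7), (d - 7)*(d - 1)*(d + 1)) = d - 1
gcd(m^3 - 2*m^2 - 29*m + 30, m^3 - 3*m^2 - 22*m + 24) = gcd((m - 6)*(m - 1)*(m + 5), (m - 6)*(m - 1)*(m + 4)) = m^2 - 7*m + 6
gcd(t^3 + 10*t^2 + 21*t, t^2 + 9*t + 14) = t + 7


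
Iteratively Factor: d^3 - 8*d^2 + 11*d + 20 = (d + 1)*(d^2 - 9*d + 20) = (d - 5)*(d + 1)*(d - 4)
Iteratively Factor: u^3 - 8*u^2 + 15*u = (u - 3)*(u^2 - 5*u) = (u - 5)*(u - 3)*(u)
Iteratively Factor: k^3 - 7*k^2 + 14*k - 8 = (k - 1)*(k^2 - 6*k + 8) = (k - 4)*(k - 1)*(k - 2)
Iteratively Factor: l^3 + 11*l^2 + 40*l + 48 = (l + 3)*(l^2 + 8*l + 16) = (l + 3)*(l + 4)*(l + 4)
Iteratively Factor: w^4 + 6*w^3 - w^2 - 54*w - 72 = (w + 3)*(w^3 + 3*w^2 - 10*w - 24) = (w + 2)*(w + 3)*(w^2 + w - 12) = (w - 3)*(w + 2)*(w + 3)*(w + 4)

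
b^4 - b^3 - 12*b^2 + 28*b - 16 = (b - 2)^2*(b - 1)*(b + 4)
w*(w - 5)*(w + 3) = w^3 - 2*w^2 - 15*w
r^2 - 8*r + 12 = (r - 6)*(r - 2)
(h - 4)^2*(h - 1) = h^3 - 9*h^2 + 24*h - 16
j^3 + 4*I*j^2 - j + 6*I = (j - I)*(j + 2*I)*(j + 3*I)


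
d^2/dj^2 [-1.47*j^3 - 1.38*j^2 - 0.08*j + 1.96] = -8.82*j - 2.76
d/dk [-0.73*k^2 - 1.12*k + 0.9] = -1.46*k - 1.12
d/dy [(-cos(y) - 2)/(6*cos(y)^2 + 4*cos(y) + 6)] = (3*sin(y)^2 - 12*cos(y) - 4)*sin(y)/(2*(-3*sin(y)^2 + 2*cos(y) + 6)^2)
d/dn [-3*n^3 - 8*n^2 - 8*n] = -9*n^2 - 16*n - 8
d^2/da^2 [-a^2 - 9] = -2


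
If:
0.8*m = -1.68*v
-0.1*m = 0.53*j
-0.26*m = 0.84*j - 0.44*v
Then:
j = 0.00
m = 0.00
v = 0.00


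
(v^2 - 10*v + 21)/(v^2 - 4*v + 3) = (v - 7)/(v - 1)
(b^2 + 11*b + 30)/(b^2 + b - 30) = (b + 5)/(b - 5)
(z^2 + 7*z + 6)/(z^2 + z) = (z + 6)/z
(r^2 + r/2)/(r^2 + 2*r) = (r + 1/2)/(r + 2)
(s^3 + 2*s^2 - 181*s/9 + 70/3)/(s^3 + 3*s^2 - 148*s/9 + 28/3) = (3*s - 5)/(3*s - 2)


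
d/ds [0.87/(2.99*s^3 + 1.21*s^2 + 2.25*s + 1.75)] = (-7.8039*s^2 - 2.1054*s - 1.9575)/(2.99*s^3 + 1.21*s^2 + 2.25*s + 1.75)^2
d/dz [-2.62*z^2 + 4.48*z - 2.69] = 4.48 - 5.24*z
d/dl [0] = 0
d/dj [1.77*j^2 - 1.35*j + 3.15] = 3.54*j - 1.35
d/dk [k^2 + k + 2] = 2*k + 1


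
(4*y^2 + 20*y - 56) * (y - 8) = 4*y^3 - 12*y^2 - 216*y + 448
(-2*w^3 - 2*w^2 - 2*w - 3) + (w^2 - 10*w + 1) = -2*w^3 - w^2 - 12*w - 2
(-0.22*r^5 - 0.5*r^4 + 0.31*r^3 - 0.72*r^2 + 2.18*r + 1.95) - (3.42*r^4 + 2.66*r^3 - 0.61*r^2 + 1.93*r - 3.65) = -0.22*r^5 - 3.92*r^4 - 2.35*r^3 - 0.11*r^2 + 0.25*r + 5.6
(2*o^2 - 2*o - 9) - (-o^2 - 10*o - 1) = 3*o^2 + 8*o - 8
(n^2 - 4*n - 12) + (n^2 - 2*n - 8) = 2*n^2 - 6*n - 20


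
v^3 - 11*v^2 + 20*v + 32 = (v - 8)*(v - 4)*(v + 1)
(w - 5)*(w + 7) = w^2 + 2*w - 35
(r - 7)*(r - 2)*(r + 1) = r^3 - 8*r^2 + 5*r + 14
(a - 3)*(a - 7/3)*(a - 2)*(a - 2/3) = a^4 - 8*a^3 + 203*a^2/9 - 232*a/9 + 28/3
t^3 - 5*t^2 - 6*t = t*(t - 6)*(t + 1)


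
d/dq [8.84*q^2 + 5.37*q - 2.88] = 17.68*q + 5.37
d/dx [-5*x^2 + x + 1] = 1 - 10*x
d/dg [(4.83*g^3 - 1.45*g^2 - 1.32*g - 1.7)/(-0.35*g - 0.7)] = (-3.381*g^3 - 9.6355*g^2 + 2.03*g + 0.329)/(0.1225*g^2 + 0.49*g + 0.49)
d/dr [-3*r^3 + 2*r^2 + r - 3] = -9*r^2 + 4*r + 1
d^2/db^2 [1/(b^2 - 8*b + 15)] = 2*(-b^2 + 8*b + 4*(b - 4)^2 - 15)/(b^2 - 8*b + 15)^3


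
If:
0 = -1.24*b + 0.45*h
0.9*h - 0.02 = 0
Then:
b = 0.01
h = 0.02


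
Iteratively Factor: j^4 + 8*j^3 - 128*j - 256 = (j - 4)*(j^3 + 12*j^2 + 48*j + 64) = (j - 4)*(j + 4)*(j^2 + 8*j + 16) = (j - 4)*(j + 4)^2*(j + 4)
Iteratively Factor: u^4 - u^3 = (u - 1)*(u^3) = u*(u - 1)*(u^2) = u^2*(u - 1)*(u)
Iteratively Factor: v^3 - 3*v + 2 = (v + 2)*(v^2 - 2*v + 1) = (v - 1)*(v + 2)*(v - 1)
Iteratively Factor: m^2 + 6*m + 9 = (m + 3)*(m + 3)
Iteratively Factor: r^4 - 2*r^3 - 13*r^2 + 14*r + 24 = (r + 3)*(r^3 - 5*r^2 + 2*r + 8) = (r - 4)*(r + 3)*(r^2 - r - 2) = (r - 4)*(r + 1)*(r + 3)*(r - 2)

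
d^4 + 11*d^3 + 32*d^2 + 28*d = d*(d + 2)^2*(d + 7)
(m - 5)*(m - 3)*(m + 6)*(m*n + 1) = m^4*n - 2*m^3*n + m^3 - 33*m^2*n - 2*m^2 + 90*m*n - 33*m + 90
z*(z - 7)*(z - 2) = z^3 - 9*z^2 + 14*z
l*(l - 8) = l^2 - 8*l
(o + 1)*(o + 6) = o^2 + 7*o + 6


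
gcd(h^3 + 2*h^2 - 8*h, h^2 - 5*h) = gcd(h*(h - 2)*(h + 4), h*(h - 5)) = h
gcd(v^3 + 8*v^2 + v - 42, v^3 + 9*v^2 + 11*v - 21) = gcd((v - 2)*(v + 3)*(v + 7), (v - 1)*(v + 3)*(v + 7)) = v^2 + 10*v + 21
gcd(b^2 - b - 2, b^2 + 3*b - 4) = 1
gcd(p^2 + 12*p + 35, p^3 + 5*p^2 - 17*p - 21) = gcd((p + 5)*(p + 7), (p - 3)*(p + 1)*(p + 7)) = p + 7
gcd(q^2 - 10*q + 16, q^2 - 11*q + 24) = q - 8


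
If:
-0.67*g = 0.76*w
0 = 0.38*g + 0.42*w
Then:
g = 0.00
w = 0.00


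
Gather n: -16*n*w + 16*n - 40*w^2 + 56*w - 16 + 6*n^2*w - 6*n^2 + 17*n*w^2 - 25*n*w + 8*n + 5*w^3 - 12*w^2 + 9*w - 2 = n^2*(6*w - 6) + n*(17*w^2 - 41*w + 24) + 5*w^3 - 52*w^2 + 65*w - 18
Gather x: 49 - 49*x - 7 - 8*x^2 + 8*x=-8*x^2 - 41*x + 42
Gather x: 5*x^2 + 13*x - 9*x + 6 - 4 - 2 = 5*x^2 + 4*x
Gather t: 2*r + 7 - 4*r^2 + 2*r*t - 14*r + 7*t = -4*r^2 - 12*r + t*(2*r + 7) + 7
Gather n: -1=-1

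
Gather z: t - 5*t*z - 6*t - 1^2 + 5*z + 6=-5*t + z*(5 - 5*t) + 5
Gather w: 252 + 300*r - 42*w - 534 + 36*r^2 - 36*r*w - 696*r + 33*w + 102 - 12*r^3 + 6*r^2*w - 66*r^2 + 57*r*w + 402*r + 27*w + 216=-12*r^3 - 30*r^2 + 6*r + w*(6*r^2 + 21*r + 18) + 36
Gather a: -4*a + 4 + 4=8 - 4*a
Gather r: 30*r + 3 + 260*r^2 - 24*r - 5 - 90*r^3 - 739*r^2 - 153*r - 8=-90*r^3 - 479*r^2 - 147*r - 10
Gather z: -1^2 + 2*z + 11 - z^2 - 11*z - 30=-z^2 - 9*z - 20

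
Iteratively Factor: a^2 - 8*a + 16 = (a - 4)*(a - 4)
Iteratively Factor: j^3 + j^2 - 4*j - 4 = (j + 1)*(j^2 - 4) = (j - 2)*(j + 1)*(j + 2)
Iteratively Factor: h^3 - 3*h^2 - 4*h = (h - 4)*(h^2 + h) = (h - 4)*(h + 1)*(h)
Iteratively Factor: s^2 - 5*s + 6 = (s - 2)*(s - 3)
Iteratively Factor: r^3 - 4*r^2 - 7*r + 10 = (r - 1)*(r^2 - 3*r - 10) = (r - 5)*(r - 1)*(r + 2)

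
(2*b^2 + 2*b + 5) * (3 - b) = -2*b^3 + 4*b^2 + b + 15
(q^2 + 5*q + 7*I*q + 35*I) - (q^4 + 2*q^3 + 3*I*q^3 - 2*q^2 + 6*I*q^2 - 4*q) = -q^4 - 2*q^3 - 3*I*q^3 + 3*q^2 - 6*I*q^2 + 9*q + 7*I*q + 35*I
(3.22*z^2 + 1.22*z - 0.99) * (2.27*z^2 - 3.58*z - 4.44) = 7.3094*z^4 - 8.7582*z^3 - 20.9117*z^2 - 1.8726*z + 4.3956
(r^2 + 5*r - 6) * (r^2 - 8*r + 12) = r^4 - 3*r^3 - 34*r^2 + 108*r - 72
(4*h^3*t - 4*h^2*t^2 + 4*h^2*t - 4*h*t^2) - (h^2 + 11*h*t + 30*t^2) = 4*h^3*t - 4*h^2*t^2 + 4*h^2*t - h^2 - 4*h*t^2 - 11*h*t - 30*t^2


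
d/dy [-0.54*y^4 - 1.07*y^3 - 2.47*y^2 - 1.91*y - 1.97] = -2.16*y^3 - 3.21*y^2 - 4.94*y - 1.91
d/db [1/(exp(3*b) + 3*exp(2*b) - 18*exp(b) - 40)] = 3*(-exp(2*b) - 2*exp(b) + 6)*exp(b)/(exp(3*b) + 3*exp(2*b) - 18*exp(b) - 40)^2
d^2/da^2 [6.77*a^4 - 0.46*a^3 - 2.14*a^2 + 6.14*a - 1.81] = 81.24*a^2 - 2.76*a - 4.28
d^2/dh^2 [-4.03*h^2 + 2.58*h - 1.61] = -8.06000000000000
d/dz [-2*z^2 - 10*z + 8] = -4*z - 10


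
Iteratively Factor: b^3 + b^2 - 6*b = (b + 3)*(b^2 - 2*b) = b*(b + 3)*(b - 2)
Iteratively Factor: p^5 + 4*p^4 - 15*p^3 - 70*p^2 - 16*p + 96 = (p + 2)*(p^4 + 2*p^3 - 19*p^2 - 32*p + 48) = (p - 1)*(p + 2)*(p^3 + 3*p^2 - 16*p - 48) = (p - 1)*(p + 2)*(p + 4)*(p^2 - p - 12) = (p - 4)*(p - 1)*(p + 2)*(p + 4)*(p + 3)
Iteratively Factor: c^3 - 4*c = (c + 2)*(c^2 - 2*c) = (c - 2)*(c + 2)*(c)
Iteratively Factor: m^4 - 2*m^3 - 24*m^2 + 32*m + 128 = (m + 2)*(m^3 - 4*m^2 - 16*m + 64) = (m + 2)*(m + 4)*(m^2 - 8*m + 16) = (m - 4)*(m + 2)*(m + 4)*(m - 4)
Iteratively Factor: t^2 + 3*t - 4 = (t - 1)*(t + 4)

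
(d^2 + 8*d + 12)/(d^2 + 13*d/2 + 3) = 2*(d + 2)/(2*d + 1)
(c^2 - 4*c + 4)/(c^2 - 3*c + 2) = (c - 2)/(c - 1)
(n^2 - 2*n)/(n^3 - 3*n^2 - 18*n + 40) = n/(n^2 - n - 20)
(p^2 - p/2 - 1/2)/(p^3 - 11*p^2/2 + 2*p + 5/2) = 1/(p - 5)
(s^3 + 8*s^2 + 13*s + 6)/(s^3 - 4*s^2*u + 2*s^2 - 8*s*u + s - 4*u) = (s + 6)/(s - 4*u)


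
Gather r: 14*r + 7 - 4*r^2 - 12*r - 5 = -4*r^2 + 2*r + 2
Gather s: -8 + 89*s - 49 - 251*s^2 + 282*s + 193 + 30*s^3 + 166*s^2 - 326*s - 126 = 30*s^3 - 85*s^2 + 45*s + 10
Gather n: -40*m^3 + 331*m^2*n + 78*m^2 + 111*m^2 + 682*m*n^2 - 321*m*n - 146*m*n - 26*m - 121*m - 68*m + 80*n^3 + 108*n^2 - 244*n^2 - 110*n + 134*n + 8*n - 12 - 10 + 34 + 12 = -40*m^3 + 189*m^2 - 215*m + 80*n^3 + n^2*(682*m - 136) + n*(331*m^2 - 467*m + 32) + 24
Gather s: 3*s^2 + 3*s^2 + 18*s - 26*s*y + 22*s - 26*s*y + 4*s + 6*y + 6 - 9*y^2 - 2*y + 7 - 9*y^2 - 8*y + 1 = 6*s^2 + s*(44 - 52*y) - 18*y^2 - 4*y + 14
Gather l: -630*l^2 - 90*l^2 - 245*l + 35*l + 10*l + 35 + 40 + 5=-720*l^2 - 200*l + 80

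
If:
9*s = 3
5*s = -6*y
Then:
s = 1/3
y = -5/18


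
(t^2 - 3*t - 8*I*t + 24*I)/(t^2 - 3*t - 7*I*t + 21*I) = (t - 8*I)/(t - 7*I)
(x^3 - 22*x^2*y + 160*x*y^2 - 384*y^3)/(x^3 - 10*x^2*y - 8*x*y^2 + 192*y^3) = (x - 8*y)/(x + 4*y)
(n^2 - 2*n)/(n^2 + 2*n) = (n - 2)/(n + 2)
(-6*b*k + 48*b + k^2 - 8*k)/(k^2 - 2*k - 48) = (-6*b + k)/(k + 6)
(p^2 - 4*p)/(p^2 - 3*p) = (p - 4)/(p - 3)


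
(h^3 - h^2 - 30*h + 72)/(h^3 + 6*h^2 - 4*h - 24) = (h^2 - 7*h + 12)/(h^2 - 4)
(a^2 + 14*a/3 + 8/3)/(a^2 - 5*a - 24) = (3*a^2 + 14*a + 8)/(3*(a^2 - 5*a - 24))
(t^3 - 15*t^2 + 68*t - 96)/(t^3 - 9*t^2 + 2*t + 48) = (t - 4)/(t + 2)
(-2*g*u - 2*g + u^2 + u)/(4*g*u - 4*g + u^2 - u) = (-2*g*u - 2*g + u^2 + u)/(4*g*u - 4*g + u^2 - u)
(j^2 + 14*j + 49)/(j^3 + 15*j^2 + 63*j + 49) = 1/(j + 1)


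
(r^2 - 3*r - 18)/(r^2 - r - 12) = (r - 6)/(r - 4)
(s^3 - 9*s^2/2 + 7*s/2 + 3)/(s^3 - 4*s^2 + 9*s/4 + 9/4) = 2*(s - 2)/(2*s - 3)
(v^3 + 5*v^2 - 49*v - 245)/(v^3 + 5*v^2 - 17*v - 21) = (v^2 - 2*v - 35)/(v^2 - 2*v - 3)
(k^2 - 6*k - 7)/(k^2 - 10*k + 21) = (k + 1)/(k - 3)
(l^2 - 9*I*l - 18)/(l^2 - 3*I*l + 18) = (l - 3*I)/(l + 3*I)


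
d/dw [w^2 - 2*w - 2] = 2*w - 2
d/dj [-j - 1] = -1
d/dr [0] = 0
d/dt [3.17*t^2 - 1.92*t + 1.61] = 6.34*t - 1.92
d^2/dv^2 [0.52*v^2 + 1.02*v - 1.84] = 1.04000000000000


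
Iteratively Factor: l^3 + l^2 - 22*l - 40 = (l + 2)*(l^2 - l - 20) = (l + 2)*(l + 4)*(l - 5)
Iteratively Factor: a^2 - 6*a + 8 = (a - 4)*(a - 2)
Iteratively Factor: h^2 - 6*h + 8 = (h - 4)*(h - 2)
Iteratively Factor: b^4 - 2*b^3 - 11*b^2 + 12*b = (b - 1)*(b^3 - b^2 - 12*b) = b*(b - 1)*(b^2 - b - 12) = b*(b - 1)*(b + 3)*(b - 4)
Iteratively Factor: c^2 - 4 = (c + 2)*(c - 2)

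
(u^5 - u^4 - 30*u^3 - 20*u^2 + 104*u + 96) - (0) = u^5 - u^4 - 30*u^3 - 20*u^2 + 104*u + 96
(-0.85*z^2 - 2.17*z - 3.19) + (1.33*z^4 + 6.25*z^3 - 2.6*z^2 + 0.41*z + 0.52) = 1.33*z^4 + 6.25*z^3 - 3.45*z^2 - 1.76*z - 2.67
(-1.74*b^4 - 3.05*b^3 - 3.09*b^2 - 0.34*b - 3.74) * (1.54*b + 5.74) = -2.6796*b^5 - 14.6846*b^4 - 22.2656*b^3 - 18.2602*b^2 - 7.7112*b - 21.4676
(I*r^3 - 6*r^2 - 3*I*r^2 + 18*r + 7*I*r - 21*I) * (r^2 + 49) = I*r^5 - 6*r^4 - 3*I*r^4 + 18*r^3 + 56*I*r^3 - 294*r^2 - 168*I*r^2 + 882*r + 343*I*r - 1029*I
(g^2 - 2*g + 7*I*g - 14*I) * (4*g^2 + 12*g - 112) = 4*g^4 + 4*g^3 + 28*I*g^3 - 136*g^2 + 28*I*g^2 + 224*g - 952*I*g + 1568*I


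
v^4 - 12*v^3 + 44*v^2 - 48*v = v*(v - 6)*(v - 4)*(v - 2)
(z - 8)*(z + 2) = z^2 - 6*z - 16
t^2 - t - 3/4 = (t - 3/2)*(t + 1/2)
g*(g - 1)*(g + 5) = g^3 + 4*g^2 - 5*g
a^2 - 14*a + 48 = (a - 8)*(a - 6)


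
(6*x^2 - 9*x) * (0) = 0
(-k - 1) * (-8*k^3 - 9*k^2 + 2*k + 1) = 8*k^4 + 17*k^3 + 7*k^2 - 3*k - 1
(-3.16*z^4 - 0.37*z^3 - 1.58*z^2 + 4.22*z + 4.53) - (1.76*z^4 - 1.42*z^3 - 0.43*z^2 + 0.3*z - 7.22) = -4.92*z^4 + 1.05*z^3 - 1.15*z^2 + 3.92*z + 11.75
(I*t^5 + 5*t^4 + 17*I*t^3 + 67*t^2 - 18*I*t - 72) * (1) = I*t^5 + 5*t^4 + 17*I*t^3 + 67*t^2 - 18*I*t - 72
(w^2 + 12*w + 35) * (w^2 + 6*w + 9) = w^4 + 18*w^3 + 116*w^2 + 318*w + 315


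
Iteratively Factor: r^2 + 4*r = (r + 4)*(r)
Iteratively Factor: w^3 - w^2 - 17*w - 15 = (w + 1)*(w^2 - 2*w - 15) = (w + 1)*(w + 3)*(w - 5)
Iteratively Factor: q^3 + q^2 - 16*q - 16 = (q - 4)*(q^2 + 5*q + 4) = (q - 4)*(q + 1)*(q + 4)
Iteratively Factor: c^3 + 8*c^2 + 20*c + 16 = (c + 2)*(c^2 + 6*c + 8) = (c + 2)^2*(c + 4)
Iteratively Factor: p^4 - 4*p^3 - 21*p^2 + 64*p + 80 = (p + 1)*(p^3 - 5*p^2 - 16*p + 80) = (p - 5)*(p + 1)*(p^2 - 16) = (p - 5)*(p - 4)*(p + 1)*(p + 4)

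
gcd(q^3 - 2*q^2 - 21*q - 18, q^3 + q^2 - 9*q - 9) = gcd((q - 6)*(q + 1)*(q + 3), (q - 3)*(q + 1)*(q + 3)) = q^2 + 4*q + 3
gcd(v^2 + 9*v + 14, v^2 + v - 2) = v + 2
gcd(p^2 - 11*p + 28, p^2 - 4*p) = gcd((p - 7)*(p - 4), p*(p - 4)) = p - 4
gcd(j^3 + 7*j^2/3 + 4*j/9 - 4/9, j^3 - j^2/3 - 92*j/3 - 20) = j + 2/3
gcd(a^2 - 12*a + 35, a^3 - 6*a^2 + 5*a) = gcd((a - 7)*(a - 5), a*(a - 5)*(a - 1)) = a - 5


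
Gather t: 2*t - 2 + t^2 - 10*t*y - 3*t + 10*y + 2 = t^2 + t*(-10*y - 1) + 10*y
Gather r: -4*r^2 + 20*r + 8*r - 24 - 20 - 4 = -4*r^2 + 28*r - 48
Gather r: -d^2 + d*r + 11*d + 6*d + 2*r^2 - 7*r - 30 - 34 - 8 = -d^2 + 17*d + 2*r^2 + r*(d - 7) - 72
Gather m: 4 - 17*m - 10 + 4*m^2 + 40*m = 4*m^2 + 23*m - 6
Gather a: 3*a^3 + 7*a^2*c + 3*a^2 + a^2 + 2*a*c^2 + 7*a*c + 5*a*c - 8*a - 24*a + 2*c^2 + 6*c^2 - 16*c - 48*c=3*a^3 + a^2*(7*c + 4) + a*(2*c^2 + 12*c - 32) + 8*c^2 - 64*c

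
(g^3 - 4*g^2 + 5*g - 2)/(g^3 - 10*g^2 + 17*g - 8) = (g - 2)/(g - 8)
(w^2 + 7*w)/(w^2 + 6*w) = (w + 7)/(w + 6)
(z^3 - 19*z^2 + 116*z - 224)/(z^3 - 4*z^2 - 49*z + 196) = (z - 8)/(z + 7)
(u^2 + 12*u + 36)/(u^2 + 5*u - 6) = (u + 6)/(u - 1)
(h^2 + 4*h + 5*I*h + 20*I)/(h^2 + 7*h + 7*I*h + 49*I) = (h^2 + h*(4 + 5*I) + 20*I)/(h^2 + 7*h*(1 + I) + 49*I)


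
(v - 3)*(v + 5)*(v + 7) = v^3 + 9*v^2 - v - 105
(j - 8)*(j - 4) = j^2 - 12*j + 32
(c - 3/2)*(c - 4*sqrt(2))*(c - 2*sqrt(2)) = c^3 - 6*sqrt(2)*c^2 - 3*c^2/2 + 9*sqrt(2)*c + 16*c - 24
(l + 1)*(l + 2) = l^2 + 3*l + 2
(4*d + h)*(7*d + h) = 28*d^2 + 11*d*h + h^2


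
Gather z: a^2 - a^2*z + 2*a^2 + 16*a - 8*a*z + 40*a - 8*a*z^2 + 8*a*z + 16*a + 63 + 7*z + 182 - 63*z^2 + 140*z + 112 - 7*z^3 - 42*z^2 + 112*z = 3*a^2 + 72*a - 7*z^3 + z^2*(-8*a - 105) + z*(259 - a^2) + 357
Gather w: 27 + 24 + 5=56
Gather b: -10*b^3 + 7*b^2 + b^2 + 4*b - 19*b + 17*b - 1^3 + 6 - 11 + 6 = -10*b^3 + 8*b^2 + 2*b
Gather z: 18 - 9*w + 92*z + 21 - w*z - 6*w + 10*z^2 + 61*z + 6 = -15*w + 10*z^2 + z*(153 - w) + 45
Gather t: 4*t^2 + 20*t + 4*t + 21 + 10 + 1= 4*t^2 + 24*t + 32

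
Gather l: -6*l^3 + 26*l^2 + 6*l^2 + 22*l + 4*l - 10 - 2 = -6*l^3 + 32*l^2 + 26*l - 12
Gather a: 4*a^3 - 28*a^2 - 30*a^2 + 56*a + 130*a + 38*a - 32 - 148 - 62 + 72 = 4*a^3 - 58*a^2 + 224*a - 170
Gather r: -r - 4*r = -5*r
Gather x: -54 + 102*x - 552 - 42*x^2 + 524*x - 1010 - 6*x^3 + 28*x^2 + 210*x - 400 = -6*x^3 - 14*x^2 + 836*x - 2016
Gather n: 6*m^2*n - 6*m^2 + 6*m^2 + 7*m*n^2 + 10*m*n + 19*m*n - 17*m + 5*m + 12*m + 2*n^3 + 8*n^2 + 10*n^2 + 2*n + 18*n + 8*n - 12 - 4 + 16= 2*n^3 + n^2*(7*m + 18) + n*(6*m^2 + 29*m + 28)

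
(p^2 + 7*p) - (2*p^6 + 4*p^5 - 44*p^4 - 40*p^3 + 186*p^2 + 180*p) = -2*p^6 - 4*p^5 + 44*p^4 + 40*p^3 - 185*p^2 - 173*p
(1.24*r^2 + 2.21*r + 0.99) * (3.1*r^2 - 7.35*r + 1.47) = 3.844*r^4 - 2.263*r^3 - 11.3517*r^2 - 4.0278*r + 1.4553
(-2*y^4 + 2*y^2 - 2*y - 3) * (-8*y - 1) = 16*y^5 + 2*y^4 - 16*y^3 + 14*y^2 + 26*y + 3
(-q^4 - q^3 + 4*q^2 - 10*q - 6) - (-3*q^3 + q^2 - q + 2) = -q^4 + 2*q^3 + 3*q^2 - 9*q - 8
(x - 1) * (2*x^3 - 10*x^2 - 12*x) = 2*x^4 - 12*x^3 - 2*x^2 + 12*x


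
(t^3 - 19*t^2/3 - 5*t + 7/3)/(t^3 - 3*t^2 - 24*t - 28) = (3*t^2 + 2*t - 1)/(3*(t^2 + 4*t + 4))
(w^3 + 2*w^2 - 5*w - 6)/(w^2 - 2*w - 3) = (w^2 + w - 6)/(w - 3)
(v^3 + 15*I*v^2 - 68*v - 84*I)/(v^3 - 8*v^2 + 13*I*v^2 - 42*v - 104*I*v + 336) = (v + 2*I)/(v - 8)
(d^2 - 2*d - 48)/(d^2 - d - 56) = (d + 6)/(d + 7)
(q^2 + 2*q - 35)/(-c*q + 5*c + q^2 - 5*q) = (q + 7)/(-c + q)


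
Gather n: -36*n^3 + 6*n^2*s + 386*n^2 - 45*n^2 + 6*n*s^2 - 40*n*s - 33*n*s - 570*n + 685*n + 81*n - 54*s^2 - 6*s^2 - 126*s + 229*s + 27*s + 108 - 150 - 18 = -36*n^3 + n^2*(6*s + 341) + n*(6*s^2 - 73*s + 196) - 60*s^2 + 130*s - 60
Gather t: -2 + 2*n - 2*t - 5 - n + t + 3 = n - t - 4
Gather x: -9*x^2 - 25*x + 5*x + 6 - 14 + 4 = -9*x^2 - 20*x - 4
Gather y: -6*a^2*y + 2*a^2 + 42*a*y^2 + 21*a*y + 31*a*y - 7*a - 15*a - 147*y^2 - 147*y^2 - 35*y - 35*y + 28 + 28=2*a^2 - 22*a + y^2*(42*a - 294) + y*(-6*a^2 + 52*a - 70) + 56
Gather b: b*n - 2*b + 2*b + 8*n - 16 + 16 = b*n + 8*n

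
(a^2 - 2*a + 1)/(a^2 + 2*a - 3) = (a - 1)/(a + 3)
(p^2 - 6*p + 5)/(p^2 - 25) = (p - 1)/(p + 5)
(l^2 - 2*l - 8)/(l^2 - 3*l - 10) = (l - 4)/(l - 5)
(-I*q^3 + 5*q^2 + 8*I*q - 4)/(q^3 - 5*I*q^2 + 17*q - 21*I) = (-I*q^3 + 5*q^2 + 8*I*q - 4)/(q^3 - 5*I*q^2 + 17*q - 21*I)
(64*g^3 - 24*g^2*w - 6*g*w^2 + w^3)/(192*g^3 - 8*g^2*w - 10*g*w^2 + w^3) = (-2*g + w)/(-6*g + w)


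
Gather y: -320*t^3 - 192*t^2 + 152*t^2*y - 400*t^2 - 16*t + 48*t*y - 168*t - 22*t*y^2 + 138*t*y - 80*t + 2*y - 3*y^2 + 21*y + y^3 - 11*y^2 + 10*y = -320*t^3 - 592*t^2 - 264*t + y^3 + y^2*(-22*t - 14) + y*(152*t^2 + 186*t + 33)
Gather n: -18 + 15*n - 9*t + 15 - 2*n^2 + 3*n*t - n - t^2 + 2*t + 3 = -2*n^2 + n*(3*t + 14) - t^2 - 7*t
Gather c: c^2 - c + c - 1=c^2 - 1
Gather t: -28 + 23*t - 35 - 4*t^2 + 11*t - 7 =-4*t^2 + 34*t - 70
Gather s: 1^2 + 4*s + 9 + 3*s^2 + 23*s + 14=3*s^2 + 27*s + 24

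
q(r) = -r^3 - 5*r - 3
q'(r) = -3*r^2 - 5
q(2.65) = -34.86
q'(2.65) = -26.07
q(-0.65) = 0.52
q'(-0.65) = -6.27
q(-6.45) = 297.59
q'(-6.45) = -129.81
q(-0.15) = -2.25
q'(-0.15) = -5.07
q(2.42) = -29.27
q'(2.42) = -22.57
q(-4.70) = 124.32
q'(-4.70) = -71.27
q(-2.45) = 23.96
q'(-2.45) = -23.01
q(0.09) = -3.45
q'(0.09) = -5.02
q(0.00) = -3.00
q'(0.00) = -5.00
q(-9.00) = 771.00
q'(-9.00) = -248.00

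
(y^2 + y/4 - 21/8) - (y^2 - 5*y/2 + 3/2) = 11*y/4 - 33/8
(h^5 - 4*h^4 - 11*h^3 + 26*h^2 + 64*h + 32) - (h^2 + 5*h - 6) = h^5 - 4*h^4 - 11*h^3 + 25*h^2 + 59*h + 38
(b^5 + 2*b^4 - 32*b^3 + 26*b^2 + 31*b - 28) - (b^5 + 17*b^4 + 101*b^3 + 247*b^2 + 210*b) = -15*b^4 - 133*b^3 - 221*b^2 - 179*b - 28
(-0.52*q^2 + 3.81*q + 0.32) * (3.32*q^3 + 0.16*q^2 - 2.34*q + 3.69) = -1.7264*q^5 + 12.566*q^4 + 2.8888*q^3 - 10.783*q^2 + 13.3101*q + 1.1808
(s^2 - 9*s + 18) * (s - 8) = s^3 - 17*s^2 + 90*s - 144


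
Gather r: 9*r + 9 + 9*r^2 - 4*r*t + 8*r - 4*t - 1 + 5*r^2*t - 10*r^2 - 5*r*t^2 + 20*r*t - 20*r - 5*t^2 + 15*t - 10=r^2*(5*t - 1) + r*(-5*t^2 + 16*t - 3) - 5*t^2 + 11*t - 2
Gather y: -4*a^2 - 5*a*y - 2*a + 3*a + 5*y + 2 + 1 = -4*a^2 + a + y*(5 - 5*a) + 3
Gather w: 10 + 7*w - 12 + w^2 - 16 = w^2 + 7*w - 18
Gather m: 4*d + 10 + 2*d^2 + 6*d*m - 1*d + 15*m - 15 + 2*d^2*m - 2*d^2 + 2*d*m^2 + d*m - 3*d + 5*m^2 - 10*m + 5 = m^2*(2*d + 5) + m*(2*d^2 + 7*d + 5)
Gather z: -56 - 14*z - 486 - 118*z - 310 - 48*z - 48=-180*z - 900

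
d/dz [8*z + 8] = 8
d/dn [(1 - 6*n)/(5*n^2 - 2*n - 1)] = 2*(15*n^2 - 5*n + 4)/(25*n^4 - 20*n^3 - 6*n^2 + 4*n + 1)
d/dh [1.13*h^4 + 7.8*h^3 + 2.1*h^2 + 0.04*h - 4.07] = 4.52*h^3 + 23.4*h^2 + 4.2*h + 0.04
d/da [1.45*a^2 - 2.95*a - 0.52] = 2.9*a - 2.95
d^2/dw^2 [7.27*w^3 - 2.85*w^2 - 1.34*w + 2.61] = 43.62*w - 5.7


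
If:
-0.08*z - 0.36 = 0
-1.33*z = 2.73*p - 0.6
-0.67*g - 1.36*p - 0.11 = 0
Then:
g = -5.06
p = 2.41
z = -4.50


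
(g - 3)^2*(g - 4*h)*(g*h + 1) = g^4*h - 4*g^3*h^2 - 6*g^3*h + g^3 + 24*g^2*h^2 + 5*g^2*h - 6*g^2 - 36*g*h^2 + 24*g*h + 9*g - 36*h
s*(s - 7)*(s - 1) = s^3 - 8*s^2 + 7*s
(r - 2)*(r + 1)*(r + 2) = r^3 + r^2 - 4*r - 4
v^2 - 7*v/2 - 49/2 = (v - 7)*(v + 7/2)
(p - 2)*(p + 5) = p^2 + 3*p - 10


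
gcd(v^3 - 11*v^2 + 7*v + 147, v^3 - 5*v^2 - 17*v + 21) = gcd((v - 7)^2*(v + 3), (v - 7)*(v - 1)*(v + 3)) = v^2 - 4*v - 21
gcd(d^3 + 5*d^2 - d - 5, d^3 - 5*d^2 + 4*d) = d - 1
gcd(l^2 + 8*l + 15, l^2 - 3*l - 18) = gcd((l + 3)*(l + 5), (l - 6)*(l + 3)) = l + 3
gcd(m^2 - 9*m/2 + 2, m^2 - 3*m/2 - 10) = m - 4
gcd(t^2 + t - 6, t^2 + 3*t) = t + 3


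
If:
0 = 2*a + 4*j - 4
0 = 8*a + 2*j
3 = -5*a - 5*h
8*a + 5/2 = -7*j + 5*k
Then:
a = -2/7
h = -11/35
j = 8/7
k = 23/14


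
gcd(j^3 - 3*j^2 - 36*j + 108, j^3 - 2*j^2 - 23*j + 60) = j - 3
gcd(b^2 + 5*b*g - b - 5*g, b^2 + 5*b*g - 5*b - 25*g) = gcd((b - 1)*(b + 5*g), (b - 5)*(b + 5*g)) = b + 5*g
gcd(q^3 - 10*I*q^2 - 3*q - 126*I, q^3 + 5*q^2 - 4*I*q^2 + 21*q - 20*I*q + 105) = q^2 - 4*I*q + 21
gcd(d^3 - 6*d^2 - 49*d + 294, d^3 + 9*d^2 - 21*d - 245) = d + 7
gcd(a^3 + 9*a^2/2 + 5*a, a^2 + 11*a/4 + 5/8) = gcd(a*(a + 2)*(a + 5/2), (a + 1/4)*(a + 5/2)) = a + 5/2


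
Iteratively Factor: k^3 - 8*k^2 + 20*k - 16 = (k - 4)*(k^2 - 4*k + 4) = (k - 4)*(k - 2)*(k - 2)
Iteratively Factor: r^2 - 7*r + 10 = (r - 2)*(r - 5)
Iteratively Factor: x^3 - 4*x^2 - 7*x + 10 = (x + 2)*(x^2 - 6*x + 5) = (x - 5)*(x + 2)*(x - 1)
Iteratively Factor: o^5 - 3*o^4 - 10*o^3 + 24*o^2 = (o)*(o^4 - 3*o^3 - 10*o^2 + 24*o) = o*(o - 2)*(o^3 - o^2 - 12*o) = o*(o - 2)*(o + 3)*(o^2 - 4*o) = o^2*(o - 2)*(o + 3)*(o - 4)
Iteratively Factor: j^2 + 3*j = (j)*(j + 3)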